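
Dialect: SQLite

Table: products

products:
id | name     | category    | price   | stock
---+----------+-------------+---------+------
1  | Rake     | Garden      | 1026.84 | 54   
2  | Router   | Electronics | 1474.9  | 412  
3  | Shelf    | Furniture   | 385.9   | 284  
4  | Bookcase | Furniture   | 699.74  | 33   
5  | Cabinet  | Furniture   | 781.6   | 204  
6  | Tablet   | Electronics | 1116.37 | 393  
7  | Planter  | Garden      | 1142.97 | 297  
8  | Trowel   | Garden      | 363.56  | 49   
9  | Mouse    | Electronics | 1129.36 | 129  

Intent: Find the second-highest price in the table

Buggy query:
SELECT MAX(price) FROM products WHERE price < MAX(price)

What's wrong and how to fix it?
Bug: MAX(price) on the right of the comparison is an aggregate-in-WHERE error

Fix: Put the inner MAX in a scalar subquery

Corrected query:
SELECT MAX(price) FROM products WHERE price < (SELECT MAX(price) FROM products)

Result:
MAX(price)
----------
1142.97   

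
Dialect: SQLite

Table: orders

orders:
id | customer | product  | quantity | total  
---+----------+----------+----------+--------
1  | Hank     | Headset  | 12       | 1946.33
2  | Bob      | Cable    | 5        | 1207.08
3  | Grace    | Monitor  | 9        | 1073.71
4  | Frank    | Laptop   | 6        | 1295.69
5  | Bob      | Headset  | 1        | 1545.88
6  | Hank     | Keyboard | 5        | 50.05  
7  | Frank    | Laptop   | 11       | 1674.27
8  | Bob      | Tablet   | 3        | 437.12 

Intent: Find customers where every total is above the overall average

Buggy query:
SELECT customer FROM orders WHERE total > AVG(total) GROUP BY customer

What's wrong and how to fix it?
Bug: WHERE evaluates per row before aggregation, so AVG() is unavailable

Fix: Use a subquery for AVG and a HAVING MIN(...) filter so the condition holds for every row in the group

Corrected query:
SELECT customer FROM orders GROUP BY customer HAVING MIN(total) > (SELECT AVG(total) FROM orders)

Result:
customer
--------
Frank   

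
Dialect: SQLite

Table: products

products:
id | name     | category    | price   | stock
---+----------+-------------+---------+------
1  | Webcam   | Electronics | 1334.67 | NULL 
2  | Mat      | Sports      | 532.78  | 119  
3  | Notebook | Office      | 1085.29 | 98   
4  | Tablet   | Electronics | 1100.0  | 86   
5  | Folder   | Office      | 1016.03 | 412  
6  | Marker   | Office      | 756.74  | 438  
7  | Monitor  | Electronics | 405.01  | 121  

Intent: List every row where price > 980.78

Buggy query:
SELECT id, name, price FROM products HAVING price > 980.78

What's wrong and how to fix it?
Bug: This is a non-aggregate query (no GROUP BY, no aggregates), so in SQLite the HAVING clause is invalid here; a row-level condition belongs in WHERE

Fix: Use WHERE for row-level filtering

Corrected query:
SELECT id, name, price FROM products WHERE price > 980.78

Result:
id | name     | price  
---+----------+--------
1  | Webcam   | 1334.67
3  | Notebook | 1085.29
4  | Tablet   | 1100   
5  | Folder   | 1016.03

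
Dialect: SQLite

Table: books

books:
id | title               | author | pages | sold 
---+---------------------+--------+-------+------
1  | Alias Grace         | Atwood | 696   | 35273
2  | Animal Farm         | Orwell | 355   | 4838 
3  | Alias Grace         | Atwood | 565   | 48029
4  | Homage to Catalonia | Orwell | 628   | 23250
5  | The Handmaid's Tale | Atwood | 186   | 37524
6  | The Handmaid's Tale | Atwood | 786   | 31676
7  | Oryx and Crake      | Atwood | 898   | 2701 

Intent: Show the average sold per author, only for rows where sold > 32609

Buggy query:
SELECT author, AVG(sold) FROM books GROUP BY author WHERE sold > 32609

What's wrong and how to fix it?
Bug: WHERE cannot follow GROUP BY

Fix: Place WHERE between FROM and GROUP BY

Corrected query:
SELECT author, AVG(sold) FROM books WHERE sold > 32609 GROUP BY author

Result:
author | AVG(sold)   
-------+-------------
Atwood | 40275.333333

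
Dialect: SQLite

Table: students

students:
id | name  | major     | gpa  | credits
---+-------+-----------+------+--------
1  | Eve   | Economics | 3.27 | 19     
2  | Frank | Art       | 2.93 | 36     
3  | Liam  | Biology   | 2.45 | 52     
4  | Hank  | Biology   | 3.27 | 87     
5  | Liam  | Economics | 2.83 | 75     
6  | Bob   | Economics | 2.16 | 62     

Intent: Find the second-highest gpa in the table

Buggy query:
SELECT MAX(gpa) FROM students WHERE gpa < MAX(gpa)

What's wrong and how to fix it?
Bug: The inner MAX is an aggregate inside WHERE, which is not allowed

Fix: Compute the overall MAX in a subquery, then take MAX of rows below it

Corrected query:
SELECT MAX(gpa) FROM students WHERE gpa < (SELECT MAX(gpa) FROM students)

Result:
MAX(gpa)
--------
2.93    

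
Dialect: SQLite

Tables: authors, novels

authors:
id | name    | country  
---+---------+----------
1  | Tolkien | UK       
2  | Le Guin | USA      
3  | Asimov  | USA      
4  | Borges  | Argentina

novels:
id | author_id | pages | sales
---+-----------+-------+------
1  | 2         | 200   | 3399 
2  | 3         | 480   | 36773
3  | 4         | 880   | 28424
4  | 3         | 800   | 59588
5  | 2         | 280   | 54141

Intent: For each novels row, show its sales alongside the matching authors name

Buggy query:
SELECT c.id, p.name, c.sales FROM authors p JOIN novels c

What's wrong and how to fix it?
Bug: JOIN with no ON clause produces a cartesian product; every novels row pairs with every authors row

Fix: Add ON c.author_id = p.id to the JOIN

Corrected query:
SELECT c.id, p.name, c.sales FROM authors p JOIN novels c ON c.author_id = p.id

Result:
id | name    | sales
---+---------+------
1  | Le Guin | 3399 
2  | Asimov  | 36773
3  | Borges  | 28424
4  | Asimov  | 59588
5  | Le Guin | 54141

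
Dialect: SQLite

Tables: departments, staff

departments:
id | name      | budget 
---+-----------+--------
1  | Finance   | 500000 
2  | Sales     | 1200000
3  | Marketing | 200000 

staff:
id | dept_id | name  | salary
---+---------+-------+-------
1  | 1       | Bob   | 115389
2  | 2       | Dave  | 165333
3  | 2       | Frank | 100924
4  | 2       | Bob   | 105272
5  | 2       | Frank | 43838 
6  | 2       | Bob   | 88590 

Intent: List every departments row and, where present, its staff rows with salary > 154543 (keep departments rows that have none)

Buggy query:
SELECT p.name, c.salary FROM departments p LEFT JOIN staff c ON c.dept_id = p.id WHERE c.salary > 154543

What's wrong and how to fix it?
Bug: Filtering c.salary in WHERE discards the NULL rows produced by LEFT JOIN, turning it into an inner join

Fix: Move the right-table condition into the ON clause so unmatched parents are kept

Corrected query:
SELECT p.name, c.salary FROM departments p LEFT JOIN staff c ON c.dept_id = p.id AND c.salary > 154543

Result:
name      | salary
----------+-------
Finance   | NULL  
Sales     | 165333
Marketing | NULL  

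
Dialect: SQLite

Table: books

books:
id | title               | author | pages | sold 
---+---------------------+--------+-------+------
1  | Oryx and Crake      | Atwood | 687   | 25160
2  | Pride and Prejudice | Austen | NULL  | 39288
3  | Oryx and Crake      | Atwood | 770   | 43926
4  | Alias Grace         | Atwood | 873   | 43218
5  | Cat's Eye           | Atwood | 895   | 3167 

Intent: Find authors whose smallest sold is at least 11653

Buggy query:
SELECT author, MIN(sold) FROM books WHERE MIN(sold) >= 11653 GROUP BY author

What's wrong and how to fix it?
Bug: Aggregates like MIN are computed per group after WHERE runs

Fix: Replace WHERE with HAVING after the GROUP BY

Corrected query:
SELECT author, MIN(sold) FROM books GROUP BY author HAVING MIN(sold) >= 11653

Result:
author | MIN(sold)
-------+----------
Austen | 39288    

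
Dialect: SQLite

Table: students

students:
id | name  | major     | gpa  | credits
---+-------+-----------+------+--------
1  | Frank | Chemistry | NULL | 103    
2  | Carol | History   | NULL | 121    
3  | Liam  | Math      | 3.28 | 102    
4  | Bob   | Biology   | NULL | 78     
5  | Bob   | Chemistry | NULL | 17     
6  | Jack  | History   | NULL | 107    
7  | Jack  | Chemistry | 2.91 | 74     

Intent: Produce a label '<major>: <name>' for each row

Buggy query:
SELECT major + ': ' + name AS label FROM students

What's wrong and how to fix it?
Bug: '+' is numeric addition; on text columns SQLite converts them to 0 instead of concatenating

Fix: Replace + with || to concatenate text

Corrected query:
SELECT major || ': ' || name AS label FROM students

Result:
label           
----------------
Chemistry: Frank
History: Carol  
Math: Liam      
Biology: Bob    
Chemistry: Bob  
History: Jack   
Chemistry: Jack 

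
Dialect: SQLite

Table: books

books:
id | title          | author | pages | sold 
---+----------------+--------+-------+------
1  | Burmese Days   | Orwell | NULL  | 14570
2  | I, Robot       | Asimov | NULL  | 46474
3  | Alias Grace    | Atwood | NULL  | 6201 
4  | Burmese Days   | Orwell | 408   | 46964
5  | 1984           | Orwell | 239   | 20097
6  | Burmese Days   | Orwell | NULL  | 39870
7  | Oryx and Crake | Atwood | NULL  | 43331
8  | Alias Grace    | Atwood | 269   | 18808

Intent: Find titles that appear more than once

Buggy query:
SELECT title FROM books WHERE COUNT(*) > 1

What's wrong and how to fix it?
Bug: COUNT(*) is an aggregate and cannot be used in WHERE

Fix: Group first, then use HAVING for the count condition

Corrected query:
SELECT title FROM books GROUP BY title HAVING COUNT(*) > 1

Result:
title       
------------
Alias Grace 
Burmese Days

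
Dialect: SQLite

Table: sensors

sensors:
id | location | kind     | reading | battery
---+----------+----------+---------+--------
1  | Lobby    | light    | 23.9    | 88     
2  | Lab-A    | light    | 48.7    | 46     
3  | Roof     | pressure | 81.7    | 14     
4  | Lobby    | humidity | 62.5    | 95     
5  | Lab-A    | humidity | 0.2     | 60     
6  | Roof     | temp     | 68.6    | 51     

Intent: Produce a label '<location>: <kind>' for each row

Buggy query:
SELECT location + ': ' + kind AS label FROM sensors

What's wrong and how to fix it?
Bug: '+' is numeric addition; on text columns SQLite converts them to 0 instead of concatenating

Fix: Replace + with || to concatenate text

Corrected query:
SELECT location || ': ' || kind AS label FROM sensors

Result:
label          
---------------
Lobby: light   
Lab-A: light   
Roof: pressure 
Lobby: humidity
Lab-A: humidity
Roof: temp     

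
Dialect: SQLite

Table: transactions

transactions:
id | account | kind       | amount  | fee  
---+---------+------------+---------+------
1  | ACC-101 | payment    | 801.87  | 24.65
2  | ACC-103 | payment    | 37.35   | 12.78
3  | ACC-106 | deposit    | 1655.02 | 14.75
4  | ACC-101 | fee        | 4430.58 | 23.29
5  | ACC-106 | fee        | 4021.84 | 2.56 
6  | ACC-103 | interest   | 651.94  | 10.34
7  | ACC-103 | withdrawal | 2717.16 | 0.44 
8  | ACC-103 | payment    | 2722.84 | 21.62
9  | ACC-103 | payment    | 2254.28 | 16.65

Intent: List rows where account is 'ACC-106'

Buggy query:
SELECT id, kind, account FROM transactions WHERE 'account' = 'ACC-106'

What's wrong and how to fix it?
Bug: Single quotes denote string literals in SQL; the column name is being compared as a constant string

Fix: Reference the column as account without single quotes

Corrected query:
SELECT id, kind, account FROM transactions WHERE account = 'ACC-106'

Result:
id | kind    | account
---+---------+--------
3  | deposit | ACC-106
5  | fee     | ACC-106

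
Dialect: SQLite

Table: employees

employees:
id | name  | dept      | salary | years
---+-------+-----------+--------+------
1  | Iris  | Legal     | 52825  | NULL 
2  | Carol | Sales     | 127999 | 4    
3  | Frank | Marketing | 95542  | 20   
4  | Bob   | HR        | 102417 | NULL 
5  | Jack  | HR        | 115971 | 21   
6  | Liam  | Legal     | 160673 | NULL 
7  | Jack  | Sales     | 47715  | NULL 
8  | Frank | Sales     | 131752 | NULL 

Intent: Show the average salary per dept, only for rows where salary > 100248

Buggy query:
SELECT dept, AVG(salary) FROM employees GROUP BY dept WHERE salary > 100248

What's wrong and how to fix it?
Bug: Row-level WHERE must come before GROUP BY in the clause order

Fix: Place WHERE between FROM and GROUP BY

Corrected query:
SELECT dept, AVG(salary) FROM employees WHERE salary > 100248 GROUP BY dept

Result:
dept  | AVG(salary)
------+------------
HR    | 109194     
Legal | 160673     
Sales | 129875.5   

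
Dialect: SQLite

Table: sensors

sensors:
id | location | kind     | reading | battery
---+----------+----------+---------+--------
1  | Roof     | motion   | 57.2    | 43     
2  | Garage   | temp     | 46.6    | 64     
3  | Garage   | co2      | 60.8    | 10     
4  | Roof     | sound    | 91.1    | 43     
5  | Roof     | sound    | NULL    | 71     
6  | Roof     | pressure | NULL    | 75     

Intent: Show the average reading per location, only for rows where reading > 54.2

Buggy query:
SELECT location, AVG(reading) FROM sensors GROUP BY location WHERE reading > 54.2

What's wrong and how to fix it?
Bug: WHERE cannot follow GROUP BY

Fix: Place WHERE between FROM and GROUP BY

Corrected query:
SELECT location, AVG(reading) FROM sensors WHERE reading > 54.2 GROUP BY location

Result:
location | AVG(reading)
---------+-------------
Garage   | 60.8        
Roof     | 74.15       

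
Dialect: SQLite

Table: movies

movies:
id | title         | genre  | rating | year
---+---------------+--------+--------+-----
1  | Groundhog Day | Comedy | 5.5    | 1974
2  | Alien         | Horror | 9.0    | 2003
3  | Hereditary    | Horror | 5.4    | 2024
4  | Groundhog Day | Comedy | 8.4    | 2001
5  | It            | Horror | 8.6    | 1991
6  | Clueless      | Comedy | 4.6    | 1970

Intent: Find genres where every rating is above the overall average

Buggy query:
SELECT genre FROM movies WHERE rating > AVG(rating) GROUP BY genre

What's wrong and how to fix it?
Bug: WHERE evaluates per row before aggregation, so AVG() is unavailable

Fix: Compute the overall average in a scalar subquery and compare each group's MIN against it in HAVING

Corrected query:
SELECT genre FROM movies GROUP BY genre HAVING MIN(rating) > (SELECT AVG(rating) FROM movies)

Result:
(no rows)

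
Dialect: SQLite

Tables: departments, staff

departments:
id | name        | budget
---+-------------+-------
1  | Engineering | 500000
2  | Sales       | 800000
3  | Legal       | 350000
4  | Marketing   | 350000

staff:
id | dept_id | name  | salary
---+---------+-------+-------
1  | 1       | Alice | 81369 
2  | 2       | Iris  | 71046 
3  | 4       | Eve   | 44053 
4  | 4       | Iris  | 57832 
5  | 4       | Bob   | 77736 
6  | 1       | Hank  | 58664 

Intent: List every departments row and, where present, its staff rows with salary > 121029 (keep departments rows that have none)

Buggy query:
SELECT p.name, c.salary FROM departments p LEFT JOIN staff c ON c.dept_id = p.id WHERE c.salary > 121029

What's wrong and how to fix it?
Bug: A WHERE condition on the right-hand table after LEFT JOIN drops unmatched parents

Fix: Put 'c.salary > 121029' in the JOIN's ON clause instead of WHERE

Corrected query:
SELECT p.name, c.salary FROM departments p LEFT JOIN staff c ON c.dept_id = p.id AND c.salary > 121029

Result:
name        | salary
------------+-------
Engineering | NULL  
Sales       | NULL  
Legal       | NULL  
Marketing   | NULL  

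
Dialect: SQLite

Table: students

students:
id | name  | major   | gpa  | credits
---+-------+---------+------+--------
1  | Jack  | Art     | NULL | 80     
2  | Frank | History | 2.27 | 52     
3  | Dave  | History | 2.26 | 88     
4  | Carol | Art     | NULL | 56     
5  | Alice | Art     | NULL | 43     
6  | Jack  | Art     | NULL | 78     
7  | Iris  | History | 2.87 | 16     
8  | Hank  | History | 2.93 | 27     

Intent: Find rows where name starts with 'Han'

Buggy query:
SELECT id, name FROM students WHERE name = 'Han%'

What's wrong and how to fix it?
Bug: Wildcards only work with LIKE; '=' treats '%' as a literal character

Fix: Use LIKE for wildcard pattern matching

Corrected query:
SELECT id, name FROM students WHERE name LIKE 'Han%'

Result:
id | name
---+-----
8  | Hank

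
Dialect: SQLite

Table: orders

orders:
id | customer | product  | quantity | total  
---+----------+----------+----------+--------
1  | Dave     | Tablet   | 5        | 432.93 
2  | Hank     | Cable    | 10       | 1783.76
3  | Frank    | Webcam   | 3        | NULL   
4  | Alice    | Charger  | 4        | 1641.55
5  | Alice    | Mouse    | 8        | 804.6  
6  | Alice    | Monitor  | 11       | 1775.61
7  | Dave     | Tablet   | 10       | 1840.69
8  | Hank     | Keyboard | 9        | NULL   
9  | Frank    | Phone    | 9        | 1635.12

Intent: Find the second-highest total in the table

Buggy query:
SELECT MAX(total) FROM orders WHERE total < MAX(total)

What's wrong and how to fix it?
Bug: MAX(total) on the right of the comparison is an aggregate-in-WHERE error

Fix: Compute the overall MAX in a subquery, then take MAX of rows below it

Corrected query:
SELECT MAX(total) FROM orders WHERE total < (SELECT MAX(total) FROM orders)

Result:
MAX(total)
----------
1783.76   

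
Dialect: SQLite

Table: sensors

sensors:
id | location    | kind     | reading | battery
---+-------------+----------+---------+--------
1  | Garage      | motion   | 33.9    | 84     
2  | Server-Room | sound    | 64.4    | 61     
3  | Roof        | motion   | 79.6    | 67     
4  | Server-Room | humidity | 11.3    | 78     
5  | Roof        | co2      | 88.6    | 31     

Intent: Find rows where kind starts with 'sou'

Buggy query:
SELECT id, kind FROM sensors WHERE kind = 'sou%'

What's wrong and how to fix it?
Bug: Wildcards only work with LIKE; '=' treats '%' as a literal character

Fix: Replace '=' with LIKE so 'sou%' is treated as a pattern

Corrected query:
SELECT id, kind FROM sensors WHERE kind LIKE 'sou%'

Result:
id | kind 
---+------
2  | sound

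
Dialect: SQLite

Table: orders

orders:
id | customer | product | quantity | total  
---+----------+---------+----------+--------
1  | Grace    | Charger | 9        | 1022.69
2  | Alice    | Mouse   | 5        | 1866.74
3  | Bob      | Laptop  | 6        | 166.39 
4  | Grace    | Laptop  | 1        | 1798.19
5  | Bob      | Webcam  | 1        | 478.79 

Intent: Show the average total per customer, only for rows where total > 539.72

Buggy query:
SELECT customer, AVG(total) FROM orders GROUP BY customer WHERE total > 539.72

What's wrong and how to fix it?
Bug: WHERE cannot follow GROUP BY

Fix: Place WHERE between FROM and GROUP BY

Corrected query:
SELECT customer, AVG(total) FROM orders WHERE total > 539.72 GROUP BY customer

Result:
customer | AVG(total)
---------+-----------
Alice    | 1866.74   
Grace    | 1410.44   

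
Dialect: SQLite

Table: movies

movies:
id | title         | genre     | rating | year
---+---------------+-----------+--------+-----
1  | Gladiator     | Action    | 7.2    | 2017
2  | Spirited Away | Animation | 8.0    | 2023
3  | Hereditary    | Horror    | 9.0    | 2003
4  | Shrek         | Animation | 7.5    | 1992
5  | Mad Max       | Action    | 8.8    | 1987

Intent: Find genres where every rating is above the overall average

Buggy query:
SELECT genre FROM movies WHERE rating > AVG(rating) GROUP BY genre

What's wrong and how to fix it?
Bug: WHERE evaluates per row before aggregation, so AVG() is unavailable

Fix: Use a subquery for AVG and a HAVING MIN(...) filter so the condition holds for every row in the group

Corrected query:
SELECT genre FROM movies GROUP BY genre HAVING MIN(rating) > (SELECT AVG(rating) FROM movies)

Result:
genre 
------
Horror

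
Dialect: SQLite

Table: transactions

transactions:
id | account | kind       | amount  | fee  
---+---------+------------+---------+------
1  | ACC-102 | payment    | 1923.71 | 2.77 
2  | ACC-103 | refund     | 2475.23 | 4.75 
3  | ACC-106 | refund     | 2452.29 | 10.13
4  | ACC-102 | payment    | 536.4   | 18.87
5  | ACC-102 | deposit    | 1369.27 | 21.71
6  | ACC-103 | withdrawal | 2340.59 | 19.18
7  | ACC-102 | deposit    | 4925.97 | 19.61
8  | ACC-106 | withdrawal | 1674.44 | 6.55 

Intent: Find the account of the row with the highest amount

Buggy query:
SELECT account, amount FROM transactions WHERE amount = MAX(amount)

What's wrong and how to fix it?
Bug: MAX(amount) is an aggregate and cannot be used directly in WHERE

Fix: Wrap MAX in a scalar subquery so WHERE compares against a single value

Corrected query:
SELECT account, amount FROM transactions WHERE amount = (SELECT MAX(amount) FROM transactions)

Result:
account | amount 
--------+--------
ACC-102 | 4925.97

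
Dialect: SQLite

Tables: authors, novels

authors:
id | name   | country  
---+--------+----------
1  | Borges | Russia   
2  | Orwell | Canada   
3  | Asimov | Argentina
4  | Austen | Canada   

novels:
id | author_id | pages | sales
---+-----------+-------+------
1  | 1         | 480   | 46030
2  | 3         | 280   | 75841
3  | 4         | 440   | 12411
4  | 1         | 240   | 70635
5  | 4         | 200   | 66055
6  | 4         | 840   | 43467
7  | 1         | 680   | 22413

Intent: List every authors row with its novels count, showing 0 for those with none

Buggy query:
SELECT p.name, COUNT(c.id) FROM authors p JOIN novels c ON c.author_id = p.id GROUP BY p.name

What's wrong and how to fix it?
Bug: An inner join excludes parents with zero children

Fix: Switch to LEFT JOIN to retain unmatched parent rows

Corrected query:
SELECT p.name, COUNT(c.id) FROM authors p LEFT JOIN novels c ON c.author_id = p.id GROUP BY p.name

Result:
name   | COUNT(c.id)
-------+------------
Asimov | 1          
Austen | 3          
Borges | 3          
Orwell | 0          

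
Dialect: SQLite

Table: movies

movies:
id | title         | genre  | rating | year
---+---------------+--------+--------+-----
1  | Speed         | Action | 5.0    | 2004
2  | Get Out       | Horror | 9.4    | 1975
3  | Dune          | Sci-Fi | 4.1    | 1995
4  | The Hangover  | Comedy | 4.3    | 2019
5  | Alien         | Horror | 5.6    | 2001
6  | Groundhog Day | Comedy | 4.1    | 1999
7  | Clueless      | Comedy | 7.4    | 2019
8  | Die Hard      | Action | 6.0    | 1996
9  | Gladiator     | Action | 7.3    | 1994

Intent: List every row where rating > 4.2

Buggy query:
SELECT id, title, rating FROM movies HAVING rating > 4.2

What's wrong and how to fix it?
Bug: HAVING filters the output of aggregation, but this query has no GROUP BY and no aggregate functions, so SQLite rejects it (HAVING clause on a non-aggregate query); the condition here is per row

Fix: Replace HAVING with WHERE since the condition applies to individual rows

Corrected query:
SELECT id, title, rating FROM movies WHERE rating > 4.2

Result:
id | title        | rating
---+--------------+-------
1  | Speed        | 5     
2  | Get Out      | 9.4   
4  | The Hangover | 4.3   
5  | Alien        | 5.6   
7  | Clueless     | 7.4   
8  | Die Hard     | 6     
9  | Gladiator    | 7.3   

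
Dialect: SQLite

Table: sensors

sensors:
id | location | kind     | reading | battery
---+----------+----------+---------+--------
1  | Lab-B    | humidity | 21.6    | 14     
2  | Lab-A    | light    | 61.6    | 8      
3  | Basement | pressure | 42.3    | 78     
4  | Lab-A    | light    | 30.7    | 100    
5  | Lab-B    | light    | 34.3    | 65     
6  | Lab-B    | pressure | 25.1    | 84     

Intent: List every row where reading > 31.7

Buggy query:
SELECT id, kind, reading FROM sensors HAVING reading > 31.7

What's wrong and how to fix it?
Bug: This is a non-aggregate query (no GROUP BY, no aggregates), so in SQLite the HAVING clause is invalid here; a row-level condition belongs in WHERE

Fix: Use WHERE for row-level filtering

Corrected query:
SELECT id, kind, reading FROM sensors WHERE reading > 31.7

Result:
id | kind     | reading
---+----------+--------
2  | light    | 61.6   
3  | pressure | 42.3   
5  | light    | 34.3   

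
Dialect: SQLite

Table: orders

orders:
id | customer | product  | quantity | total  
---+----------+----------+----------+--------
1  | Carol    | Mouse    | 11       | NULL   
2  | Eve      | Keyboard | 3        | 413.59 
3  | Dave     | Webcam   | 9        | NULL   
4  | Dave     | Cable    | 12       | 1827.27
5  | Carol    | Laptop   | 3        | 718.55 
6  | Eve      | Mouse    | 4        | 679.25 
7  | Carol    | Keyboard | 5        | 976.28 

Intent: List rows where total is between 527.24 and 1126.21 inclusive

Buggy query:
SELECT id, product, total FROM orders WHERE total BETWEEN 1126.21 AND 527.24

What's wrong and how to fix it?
Bug: BETWEEN expects the lower bound first; with 1126.21 AND 527.24 the range is empty

Fix: Swap the bounds so the smaller value comes first

Corrected query:
SELECT id, product, total FROM orders WHERE total BETWEEN 527.24 AND 1126.21

Result:
id | product  | total 
---+----------+-------
5  | Laptop   | 718.55
6  | Mouse    | 679.25
7  | Keyboard | 976.28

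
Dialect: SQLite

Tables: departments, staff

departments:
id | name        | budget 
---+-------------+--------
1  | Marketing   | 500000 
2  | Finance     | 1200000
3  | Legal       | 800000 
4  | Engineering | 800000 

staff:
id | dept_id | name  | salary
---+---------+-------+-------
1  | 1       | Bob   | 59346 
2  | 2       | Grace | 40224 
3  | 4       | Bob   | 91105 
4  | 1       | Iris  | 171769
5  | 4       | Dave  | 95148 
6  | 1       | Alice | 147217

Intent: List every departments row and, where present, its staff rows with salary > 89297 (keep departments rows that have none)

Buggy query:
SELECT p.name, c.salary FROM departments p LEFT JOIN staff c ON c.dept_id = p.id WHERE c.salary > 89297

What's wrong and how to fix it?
Bug: A WHERE condition on the right-hand table after LEFT JOIN drops unmatched parents

Fix: Put 'c.salary > 89297' in the JOIN's ON clause instead of WHERE

Corrected query:
SELECT p.name, c.salary FROM departments p LEFT JOIN staff c ON c.dept_id = p.id AND c.salary > 89297

Result:
name        | salary
------------+-------
Marketing   | 147217
Marketing   | 171769
Finance     | NULL  
Legal       | NULL  
Engineering | 91105 
Engineering | 95148 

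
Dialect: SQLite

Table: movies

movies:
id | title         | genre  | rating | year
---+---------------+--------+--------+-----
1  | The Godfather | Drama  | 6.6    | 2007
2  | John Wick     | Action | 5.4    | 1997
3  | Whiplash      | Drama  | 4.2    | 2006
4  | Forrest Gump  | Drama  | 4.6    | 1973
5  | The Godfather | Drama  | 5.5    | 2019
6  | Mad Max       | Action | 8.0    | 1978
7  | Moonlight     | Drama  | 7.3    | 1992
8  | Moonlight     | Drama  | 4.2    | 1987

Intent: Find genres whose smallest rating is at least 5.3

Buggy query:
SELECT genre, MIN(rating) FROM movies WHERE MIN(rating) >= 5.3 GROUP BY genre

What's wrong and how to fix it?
Bug: MIN() in WHERE is a misuse of aggregate

Fix: Replace WHERE with HAVING after the GROUP BY

Corrected query:
SELECT genre, MIN(rating) FROM movies GROUP BY genre HAVING MIN(rating) >= 5.3

Result:
genre  | MIN(rating)
-------+------------
Action | 5.4        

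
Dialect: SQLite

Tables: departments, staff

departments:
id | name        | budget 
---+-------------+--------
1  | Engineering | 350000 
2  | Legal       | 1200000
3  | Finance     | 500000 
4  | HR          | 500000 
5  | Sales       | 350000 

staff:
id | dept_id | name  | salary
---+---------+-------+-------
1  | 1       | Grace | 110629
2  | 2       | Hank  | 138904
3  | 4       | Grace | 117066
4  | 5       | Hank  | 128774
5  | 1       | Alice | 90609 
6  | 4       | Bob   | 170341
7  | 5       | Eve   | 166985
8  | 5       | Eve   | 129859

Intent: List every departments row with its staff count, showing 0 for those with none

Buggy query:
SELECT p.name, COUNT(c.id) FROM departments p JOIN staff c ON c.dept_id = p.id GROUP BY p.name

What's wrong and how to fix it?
Bug: INNER JOIN drops departments rows that have no matching staff rows

Fix: Switch to LEFT JOIN to retain unmatched parent rows

Corrected query:
SELECT p.name, COUNT(c.id) FROM departments p LEFT JOIN staff c ON c.dept_id = p.id GROUP BY p.name

Result:
name        | COUNT(c.id)
------------+------------
Engineering | 2          
Finance     | 0          
HR          | 2          
Legal       | 1          
Sales       | 3          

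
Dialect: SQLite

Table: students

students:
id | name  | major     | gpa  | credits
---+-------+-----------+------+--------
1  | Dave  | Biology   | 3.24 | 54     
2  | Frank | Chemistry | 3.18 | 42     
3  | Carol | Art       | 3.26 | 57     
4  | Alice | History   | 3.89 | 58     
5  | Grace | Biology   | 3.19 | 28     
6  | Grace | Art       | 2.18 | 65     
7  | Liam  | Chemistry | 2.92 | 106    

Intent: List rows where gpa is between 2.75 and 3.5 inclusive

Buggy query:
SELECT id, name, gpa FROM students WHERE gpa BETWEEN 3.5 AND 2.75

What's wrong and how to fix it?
Bug: BETWEEN expects the lower bound first; with 3.5 AND 2.75 the range is empty

Fix: Write BETWEEN 2.75 AND 3.5

Corrected query:
SELECT id, name, gpa FROM students WHERE gpa BETWEEN 2.75 AND 3.5

Result:
id | name  | gpa 
---+-------+-----
1  | Dave  | 3.24
2  | Frank | 3.18
3  | Carol | 3.26
5  | Grace | 3.19
7  | Liam  | 2.92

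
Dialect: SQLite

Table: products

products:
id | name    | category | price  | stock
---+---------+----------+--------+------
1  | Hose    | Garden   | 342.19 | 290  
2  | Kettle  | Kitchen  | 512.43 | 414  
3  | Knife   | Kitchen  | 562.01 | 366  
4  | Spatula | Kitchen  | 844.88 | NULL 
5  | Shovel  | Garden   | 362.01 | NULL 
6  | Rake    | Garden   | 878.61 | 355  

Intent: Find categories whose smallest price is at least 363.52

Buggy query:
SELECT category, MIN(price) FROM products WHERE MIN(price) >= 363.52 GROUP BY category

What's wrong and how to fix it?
Bug: MIN() in WHERE is a misuse of aggregate

Fix: Replace WHERE with HAVING after the GROUP BY

Corrected query:
SELECT category, MIN(price) FROM products GROUP BY category HAVING MIN(price) >= 363.52

Result:
category | MIN(price)
---------+-----------
Kitchen  | 512.43    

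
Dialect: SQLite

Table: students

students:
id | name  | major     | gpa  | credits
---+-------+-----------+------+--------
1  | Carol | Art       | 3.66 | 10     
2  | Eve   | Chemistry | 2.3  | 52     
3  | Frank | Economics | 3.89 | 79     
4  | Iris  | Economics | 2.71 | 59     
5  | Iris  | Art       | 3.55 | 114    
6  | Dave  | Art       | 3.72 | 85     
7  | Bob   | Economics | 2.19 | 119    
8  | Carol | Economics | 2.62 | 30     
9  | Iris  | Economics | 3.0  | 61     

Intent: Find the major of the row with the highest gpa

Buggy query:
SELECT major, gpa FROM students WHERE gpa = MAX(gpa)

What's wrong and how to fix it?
Bug: WHERE is evaluated per row; an aggregate over the whole table isn't defined there

Fix: Use a subquery: WHERE gpa = (SELECT MAX(gpa) FROM students)

Corrected query:
SELECT major, gpa FROM students WHERE gpa = (SELECT MAX(gpa) FROM students)

Result:
major     | gpa 
----------+-----
Economics | 3.89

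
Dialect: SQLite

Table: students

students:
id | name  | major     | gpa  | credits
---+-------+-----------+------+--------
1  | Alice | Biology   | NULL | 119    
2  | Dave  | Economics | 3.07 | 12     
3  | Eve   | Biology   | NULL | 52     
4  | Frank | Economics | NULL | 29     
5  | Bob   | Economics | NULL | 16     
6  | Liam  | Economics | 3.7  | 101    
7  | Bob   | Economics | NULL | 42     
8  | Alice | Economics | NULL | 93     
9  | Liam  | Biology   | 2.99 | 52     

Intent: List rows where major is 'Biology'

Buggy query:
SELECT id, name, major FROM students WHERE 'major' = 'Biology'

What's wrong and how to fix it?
Bug: Single quotes denote string literals in SQL; the column name is being compared as a constant string

Fix: Remove the quotes around the column name (or use double quotes for an identifier)

Corrected query:
SELECT id, name, major FROM students WHERE major = 'Biology'

Result:
id | name  | major  
---+-------+--------
1  | Alice | Biology
3  | Eve   | Biology
9  | Liam  | Biology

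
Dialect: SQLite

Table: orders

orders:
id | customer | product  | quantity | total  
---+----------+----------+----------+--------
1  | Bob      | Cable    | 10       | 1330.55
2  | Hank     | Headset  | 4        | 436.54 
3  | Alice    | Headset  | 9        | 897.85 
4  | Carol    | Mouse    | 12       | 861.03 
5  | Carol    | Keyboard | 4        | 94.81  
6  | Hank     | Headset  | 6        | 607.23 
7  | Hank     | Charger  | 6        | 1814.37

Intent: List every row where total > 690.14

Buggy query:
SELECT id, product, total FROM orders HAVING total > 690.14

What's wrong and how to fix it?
Bug: HAVING filters the output of aggregation, but this query has no GROUP BY and no aggregate functions, so SQLite rejects it (HAVING clause on a non-aggregate query); the condition here is per row

Fix: Use WHERE for row-level filtering

Corrected query:
SELECT id, product, total FROM orders WHERE total > 690.14

Result:
id | product | total  
---+---------+--------
1  | Cable   | 1330.55
3  | Headset | 897.85 
4  | Mouse   | 861.03 
7  | Charger | 1814.37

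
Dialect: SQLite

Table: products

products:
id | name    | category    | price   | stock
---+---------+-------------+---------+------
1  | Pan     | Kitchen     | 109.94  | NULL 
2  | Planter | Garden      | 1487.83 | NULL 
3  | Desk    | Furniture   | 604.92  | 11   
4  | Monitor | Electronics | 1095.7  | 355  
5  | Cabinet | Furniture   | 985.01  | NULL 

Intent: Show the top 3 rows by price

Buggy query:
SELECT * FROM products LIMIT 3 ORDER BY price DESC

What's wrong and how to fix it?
Bug: LIMIT must come after ORDER BY

Fix: Swap the clauses: ORDER BY first, then LIMIT

Corrected query:
SELECT * FROM products ORDER BY price DESC LIMIT 3

Result:
id | name    | category    | price   | stock
---+---------+-------------+---------+------
2  | Planter | Garden      | 1487.83 | NULL 
4  | Monitor | Electronics | 1095.7  | 355  
5  | Cabinet | Furniture   | 985.01  | NULL 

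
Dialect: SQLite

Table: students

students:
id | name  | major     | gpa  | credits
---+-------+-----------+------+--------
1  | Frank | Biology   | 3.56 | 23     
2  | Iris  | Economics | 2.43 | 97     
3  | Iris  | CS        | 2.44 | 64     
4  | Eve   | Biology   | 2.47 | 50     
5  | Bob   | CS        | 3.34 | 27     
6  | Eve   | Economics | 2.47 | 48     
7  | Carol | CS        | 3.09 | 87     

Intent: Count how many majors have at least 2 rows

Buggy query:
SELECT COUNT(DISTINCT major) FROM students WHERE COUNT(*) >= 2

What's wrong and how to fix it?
Bug: COUNT(*) cannot appear in WHERE; the per-group count doesn't exist yet

Fix: Group first with HAVING COUNT(*) >= 2, then COUNT the resulting groups

Corrected query:
SELECT COUNT(*) FROM (SELECT major FROM students GROUP BY major HAVING COUNT(*) >= 2)

Result:
COUNT(*)
--------
3       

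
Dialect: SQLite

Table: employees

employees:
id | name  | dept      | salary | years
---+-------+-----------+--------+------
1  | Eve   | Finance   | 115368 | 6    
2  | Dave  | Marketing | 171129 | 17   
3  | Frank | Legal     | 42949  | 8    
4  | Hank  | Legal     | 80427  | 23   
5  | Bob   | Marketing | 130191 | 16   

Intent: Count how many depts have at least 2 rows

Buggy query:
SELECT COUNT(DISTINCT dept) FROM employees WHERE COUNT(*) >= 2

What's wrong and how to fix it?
Bug: WHERE filters individual rows, not groups, so a group-level COUNT is invalid there

Fix: Use a subquery that GROUPs and filters with HAVING, then count its rows

Corrected query:
SELECT COUNT(*) FROM (SELECT dept FROM employees GROUP BY dept HAVING COUNT(*) >= 2)

Result:
COUNT(*)
--------
2       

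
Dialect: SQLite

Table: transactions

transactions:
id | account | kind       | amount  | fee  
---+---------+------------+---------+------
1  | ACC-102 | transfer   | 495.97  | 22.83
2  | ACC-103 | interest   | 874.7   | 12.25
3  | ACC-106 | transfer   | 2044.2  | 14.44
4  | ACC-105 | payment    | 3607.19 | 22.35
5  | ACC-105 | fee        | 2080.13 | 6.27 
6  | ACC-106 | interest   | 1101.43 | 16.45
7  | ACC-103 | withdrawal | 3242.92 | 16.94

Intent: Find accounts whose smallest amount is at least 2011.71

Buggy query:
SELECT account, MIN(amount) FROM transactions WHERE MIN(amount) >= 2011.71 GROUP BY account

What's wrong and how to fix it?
Bug: Aggregates like MIN are computed per group after WHERE runs

Fix: Use HAVING for the per-group MIN condition

Corrected query:
SELECT account, MIN(amount) FROM transactions GROUP BY account HAVING MIN(amount) >= 2011.71

Result:
account | MIN(amount)
--------+------------
ACC-105 | 2080.13    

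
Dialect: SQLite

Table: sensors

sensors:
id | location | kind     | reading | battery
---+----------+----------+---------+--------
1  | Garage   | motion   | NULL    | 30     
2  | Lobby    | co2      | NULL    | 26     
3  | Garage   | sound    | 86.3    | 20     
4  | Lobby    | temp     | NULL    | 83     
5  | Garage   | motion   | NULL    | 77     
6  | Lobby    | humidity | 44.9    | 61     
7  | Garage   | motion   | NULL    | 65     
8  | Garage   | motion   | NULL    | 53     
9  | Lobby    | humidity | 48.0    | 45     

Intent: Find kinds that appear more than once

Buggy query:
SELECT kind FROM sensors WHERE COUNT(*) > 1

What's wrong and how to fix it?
Bug: COUNT(*) is an aggregate and cannot be used in WHERE

Fix: GROUP BY kind, then filter groups with HAVING COUNT(*) > 1

Corrected query:
SELECT kind FROM sensors GROUP BY kind HAVING COUNT(*) > 1

Result:
kind    
--------
humidity
motion  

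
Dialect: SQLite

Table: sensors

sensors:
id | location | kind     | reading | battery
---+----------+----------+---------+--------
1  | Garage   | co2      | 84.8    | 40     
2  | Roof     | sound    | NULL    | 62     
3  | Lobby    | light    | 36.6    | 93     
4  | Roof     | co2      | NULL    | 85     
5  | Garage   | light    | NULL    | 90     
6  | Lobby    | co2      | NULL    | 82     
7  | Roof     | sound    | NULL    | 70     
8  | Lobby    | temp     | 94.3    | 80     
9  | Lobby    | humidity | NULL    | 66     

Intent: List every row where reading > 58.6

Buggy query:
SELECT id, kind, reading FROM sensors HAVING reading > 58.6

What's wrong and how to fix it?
Bug: This is a non-aggregate query (no GROUP BY, no aggregates), so in SQLite the HAVING clause is invalid here; a row-level condition belongs in WHERE

Fix: Use WHERE for row-level filtering

Corrected query:
SELECT id, kind, reading FROM sensors WHERE reading > 58.6

Result:
id | kind | reading
---+------+--------
1  | co2  | 84.8   
8  | temp | 94.3   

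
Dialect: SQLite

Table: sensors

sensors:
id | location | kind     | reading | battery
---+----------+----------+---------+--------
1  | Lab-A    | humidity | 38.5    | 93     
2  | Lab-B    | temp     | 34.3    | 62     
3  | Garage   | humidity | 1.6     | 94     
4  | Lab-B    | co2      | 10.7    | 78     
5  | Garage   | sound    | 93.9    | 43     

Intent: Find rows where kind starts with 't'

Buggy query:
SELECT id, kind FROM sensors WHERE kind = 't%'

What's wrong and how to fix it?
Bug: Wildcards only work with LIKE; '=' treats '%' as a literal character

Fix: Use LIKE for wildcard pattern matching

Corrected query:
SELECT id, kind FROM sensors WHERE kind LIKE 't%'

Result:
id | kind
---+-----
2  | temp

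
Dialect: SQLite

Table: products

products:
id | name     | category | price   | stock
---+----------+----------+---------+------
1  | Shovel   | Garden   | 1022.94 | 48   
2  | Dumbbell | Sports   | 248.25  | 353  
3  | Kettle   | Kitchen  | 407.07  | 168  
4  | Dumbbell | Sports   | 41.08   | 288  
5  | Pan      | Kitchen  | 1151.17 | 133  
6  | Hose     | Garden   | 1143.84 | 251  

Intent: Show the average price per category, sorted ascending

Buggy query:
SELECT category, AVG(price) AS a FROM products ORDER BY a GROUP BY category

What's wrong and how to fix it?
Bug: ORDER BY appears before GROUP BY; SQL clause order requires GROUP BY first

Fix: Move ORDER BY to the end, after GROUP BY

Corrected query:
SELECT category, AVG(price) AS a FROM products GROUP BY category ORDER BY a

Result:
category | a      
---------+--------
Sports   | 144.665
Kitchen  | 779.12 
Garden   | 1083.39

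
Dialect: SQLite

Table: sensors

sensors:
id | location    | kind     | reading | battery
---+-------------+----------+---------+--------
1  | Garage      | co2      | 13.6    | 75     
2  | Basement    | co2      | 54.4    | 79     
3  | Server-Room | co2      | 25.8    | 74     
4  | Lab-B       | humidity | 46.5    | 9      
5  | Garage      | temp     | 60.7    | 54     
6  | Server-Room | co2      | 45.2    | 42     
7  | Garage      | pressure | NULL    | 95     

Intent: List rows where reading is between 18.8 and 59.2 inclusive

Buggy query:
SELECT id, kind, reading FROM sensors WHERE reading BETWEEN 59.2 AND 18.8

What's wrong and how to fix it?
Bug: The bounds are reversed; BETWEEN a AND b requires a <= b to match anything

Fix: Swap the bounds so the smaller value comes first

Corrected query:
SELECT id, kind, reading FROM sensors WHERE reading BETWEEN 18.8 AND 59.2

Result:
id | kind     | reading
---+----------+--------
2  | co2      | 54.4   
3  | co2      | 25.8   
4  | humidity | 46.5   
6  | co2      | 45.2   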